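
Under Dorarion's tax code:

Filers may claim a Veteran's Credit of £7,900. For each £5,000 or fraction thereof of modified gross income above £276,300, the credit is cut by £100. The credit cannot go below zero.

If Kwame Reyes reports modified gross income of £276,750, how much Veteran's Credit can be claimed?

£7,800

Veteran's Credit: income exceeds £276,300 by £450, which is 1 full-or-partial £5,000 increment; reduction = 1 × £100 = £100, leaving £7,800.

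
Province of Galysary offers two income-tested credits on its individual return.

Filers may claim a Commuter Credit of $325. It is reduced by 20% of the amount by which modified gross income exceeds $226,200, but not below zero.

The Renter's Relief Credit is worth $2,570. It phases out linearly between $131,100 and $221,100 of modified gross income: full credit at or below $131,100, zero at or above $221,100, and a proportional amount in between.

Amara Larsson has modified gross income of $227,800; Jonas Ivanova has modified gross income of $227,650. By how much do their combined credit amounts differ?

Amara ($227,800): Commuter Credit: 20% of the $1,600 excess over $226,200 is $320; credit = $325 − $320 = $5. Renter's Relief Credit: $227,800 is at or above $221,100, so the credit is $0. total $5 + $0 = $5
Jonas ($227,650): Commuter Credit: 20% of the $1,450 excess over $226,200 is $290; credit = $325 − $290 = $35. Renter's Relief Credit: $227,650 is at or above $221,100, so the credit is $0. total $35 + $0 = $35
Difference: |$5 − $35| = $30.

$30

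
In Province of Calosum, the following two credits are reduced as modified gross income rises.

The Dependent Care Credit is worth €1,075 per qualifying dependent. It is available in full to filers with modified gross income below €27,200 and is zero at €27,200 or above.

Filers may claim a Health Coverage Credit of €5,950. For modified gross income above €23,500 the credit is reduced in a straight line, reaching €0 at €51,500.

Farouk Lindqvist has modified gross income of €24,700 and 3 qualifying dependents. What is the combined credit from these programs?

Dependent Care Credit: base = 3 × €1,075 = €3,225. €24,700 is below the €27,200 cutoff, so the full €3,225 applies.
Health Coverage Credit: €24,700 is €1,200 into a €28,000 phase-out range, leaving 26,800/28,000 of the credit: €5,950 × 26,800/28,000 = €5,695.
Total: €3,225 + €5,695 = €8,920.

€8,920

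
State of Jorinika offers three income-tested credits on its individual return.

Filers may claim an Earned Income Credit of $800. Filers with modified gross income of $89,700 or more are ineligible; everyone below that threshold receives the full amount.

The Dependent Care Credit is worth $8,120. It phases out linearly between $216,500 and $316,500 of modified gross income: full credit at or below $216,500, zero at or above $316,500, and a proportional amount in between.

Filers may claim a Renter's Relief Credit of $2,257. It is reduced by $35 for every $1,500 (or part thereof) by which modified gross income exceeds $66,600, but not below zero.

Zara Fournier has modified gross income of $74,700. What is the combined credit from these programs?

$10,967

Earned Income Credit: $74,700 is below the $89,700 cutoff, so the full $800 applies.
Dependent Care Credit: $74,700 is at or below the $216,500 threshold, so the full $8,120 applies.
Renter's Relief Credit: income exceeds $66,600 by $8,100, which is 6 full-or-partial $1,500 increments; reduction = 6 × $35 = $210, leaving $2,047.
Total: $800 + $8,120 + $2,047 = $10,967.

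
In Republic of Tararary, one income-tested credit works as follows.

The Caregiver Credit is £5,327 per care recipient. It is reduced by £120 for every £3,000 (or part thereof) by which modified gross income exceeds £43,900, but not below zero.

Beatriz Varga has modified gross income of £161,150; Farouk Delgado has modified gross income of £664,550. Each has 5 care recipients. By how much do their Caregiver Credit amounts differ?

£20,040

Beatriz (£161,150): Caregiver Credit: base = 5 × £5,327 = £26,635. income exceeds £43,900 by £117,250, which is 40 full-or-partial £3,000 increments; reduction = 40 × £120 = £4,800, leaving £21,835.
Farouk (£664,550): Caregiver Credit: base = 5 × £5,327 = £26,635. income exceeds £43,900 by £620,650, which is 207 full-or-partial £3,000 increments; reduction = 207 × £120 = £24,840, leaving £1,795.
Difference: |£21,835 − £1,795| = £20,040.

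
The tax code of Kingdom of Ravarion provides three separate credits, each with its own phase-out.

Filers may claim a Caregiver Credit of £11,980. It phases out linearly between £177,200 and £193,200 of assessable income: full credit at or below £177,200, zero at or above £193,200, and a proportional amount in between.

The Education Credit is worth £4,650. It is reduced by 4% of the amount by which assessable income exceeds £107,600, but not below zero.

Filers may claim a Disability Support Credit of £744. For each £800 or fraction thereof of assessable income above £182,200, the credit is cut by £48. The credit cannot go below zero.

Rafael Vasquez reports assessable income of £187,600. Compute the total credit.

£6,051

Caregiver Credit: £187,600 is £10,400 into a £16,000 phase-out range, leaving 5,600/16,000 of the credit: £11,980 × 5,600/16,000 = £4,193.
Education Credit: 4% of the £80,000 excess over £107,600 is £3,200; credit = £4,650 − £3,200 = £1,450.
Disability Support Credit: income exceeds £182,200 by £5,400, which is 7 full-or-partial £800 increments; reduction = 7 × £48 = £336, leaving £408.
Total: £4,193 + £1,450 + £408 = £6,051.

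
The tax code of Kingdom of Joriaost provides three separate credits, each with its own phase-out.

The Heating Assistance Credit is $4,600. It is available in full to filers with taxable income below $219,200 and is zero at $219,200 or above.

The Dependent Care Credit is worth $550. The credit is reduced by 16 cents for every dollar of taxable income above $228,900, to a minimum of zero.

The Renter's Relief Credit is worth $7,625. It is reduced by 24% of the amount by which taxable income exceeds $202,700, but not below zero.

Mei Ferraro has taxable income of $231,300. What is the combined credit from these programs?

Heating Assistance Credit: $231,300 meets or exceeds the $219,200 cutoff, so the credit is $0.
Dependent Care Credit: 16% of the $2,400 excess over $228,900 is $384; credit = $550 − $384 = $166.
Renter's Relief Credit: 24% of the $28,600 excess over $202,700 is $6,864; credit = $7,625 − $6,864 = $761.
Total: $0 + $166 + $761 = $927.

$927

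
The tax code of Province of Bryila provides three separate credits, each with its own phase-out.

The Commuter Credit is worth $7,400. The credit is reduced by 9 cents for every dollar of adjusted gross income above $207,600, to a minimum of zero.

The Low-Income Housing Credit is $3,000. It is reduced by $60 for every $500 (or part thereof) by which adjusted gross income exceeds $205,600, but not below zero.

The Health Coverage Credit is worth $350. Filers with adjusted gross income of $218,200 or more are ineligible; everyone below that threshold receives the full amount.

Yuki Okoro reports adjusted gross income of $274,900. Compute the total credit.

$1,343

Commuter Credit: 9% of the $67,300 excess over $207,600 is $6,057; credit = $7,400 − $6,057 = $1,343.
Low-Income Housing Credit: income exceeds $205,600 by $69,300 → 139 increments × $60 = $8,340 ≥ base, so the credit is $0.
Health Coverage Credit: $274,900 meets or exceeds the $218,200 cutoff, so the credit is $0.
Total: $1,343 + $0 + $0 = $1,343.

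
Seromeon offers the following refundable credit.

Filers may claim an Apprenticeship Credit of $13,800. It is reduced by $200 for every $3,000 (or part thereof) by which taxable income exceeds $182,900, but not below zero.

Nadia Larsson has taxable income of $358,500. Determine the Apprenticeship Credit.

Apprenticeship Credit: income exceeds $182,900 by $175,600, which is 59 full-or-partial $3,000 increments; reduction = 59 × $200 = $11,800, leaving $2,000.

$2,000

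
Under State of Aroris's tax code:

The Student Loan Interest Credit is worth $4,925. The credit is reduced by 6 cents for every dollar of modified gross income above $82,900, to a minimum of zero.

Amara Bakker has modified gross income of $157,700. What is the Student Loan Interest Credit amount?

Student Loan Interest Credit: 6% of the $74,800 excess over $82,900 is $4,488; credit = $4,925 − $4,488 = $437.

$437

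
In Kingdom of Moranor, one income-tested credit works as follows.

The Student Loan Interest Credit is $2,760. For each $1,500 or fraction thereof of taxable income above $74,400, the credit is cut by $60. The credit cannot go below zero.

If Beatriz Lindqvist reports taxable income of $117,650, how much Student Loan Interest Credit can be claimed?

Student Loan Interest Credit: income exceeds $74,400 by $43,250, which is 29 full-or-partial $1,500 increments; reduction = 29 × $60 = $1,740, leaving $1,020.

$1,020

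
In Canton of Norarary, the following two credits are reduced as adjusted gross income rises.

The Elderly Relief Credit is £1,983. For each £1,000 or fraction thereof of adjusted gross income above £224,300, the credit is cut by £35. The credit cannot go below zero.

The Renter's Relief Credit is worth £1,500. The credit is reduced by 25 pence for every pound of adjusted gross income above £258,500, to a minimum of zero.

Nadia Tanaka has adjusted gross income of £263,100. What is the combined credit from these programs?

£968

Elderly Relief Credit: income exceeds £224,300 by £38,800, which is 39 full-or-partial £1,000 increments; reduction = 39 × £35 = £1,365, leaving £618.
Renter's Relief Credit: 25% of the £4,600 excess over £258,500 is £1,150; credit = £1,500 − £1,150 = £350.
Total: £618 + £350 = £968.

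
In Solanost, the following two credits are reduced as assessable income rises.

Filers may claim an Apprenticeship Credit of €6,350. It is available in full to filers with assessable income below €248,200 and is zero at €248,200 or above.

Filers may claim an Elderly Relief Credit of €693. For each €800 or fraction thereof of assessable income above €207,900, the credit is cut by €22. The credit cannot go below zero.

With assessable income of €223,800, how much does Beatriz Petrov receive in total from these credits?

Apprenticeship Credit: €223,800 is below the €248,200 cutoff, so the full €6,350 applies.
Elderly Relief Credit: income exceeds €207,900 by €15,900, which is 20 full-or-partial €800 increments; reduction = 20 × €22 = €440, leaving €253.
Total: €6,350 + €253 = €6,603.

€6,603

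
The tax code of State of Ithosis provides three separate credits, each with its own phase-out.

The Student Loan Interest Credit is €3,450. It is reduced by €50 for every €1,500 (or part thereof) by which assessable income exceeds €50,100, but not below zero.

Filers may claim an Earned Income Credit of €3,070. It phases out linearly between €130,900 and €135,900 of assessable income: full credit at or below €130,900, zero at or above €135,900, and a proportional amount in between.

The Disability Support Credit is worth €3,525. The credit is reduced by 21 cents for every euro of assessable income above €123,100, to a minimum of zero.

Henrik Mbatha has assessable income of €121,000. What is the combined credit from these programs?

€7,645

Student Loan Interest Credit: income exceeds €50,100 by €70,900, which is 48 full-or-partial €1,500 increments; reduction = 48 × €50 = €2,400, leaving €1,050.
Earned Income Credit: €121,000 is at or below the €130,900 threshold, so the full €3,070 applies.
Disability Support Credit: €121,000 is at or below the €123,100 threshold, so the full €3,525 applies.
Total: €1,050 + €3,070 + €3,525 = €7,645.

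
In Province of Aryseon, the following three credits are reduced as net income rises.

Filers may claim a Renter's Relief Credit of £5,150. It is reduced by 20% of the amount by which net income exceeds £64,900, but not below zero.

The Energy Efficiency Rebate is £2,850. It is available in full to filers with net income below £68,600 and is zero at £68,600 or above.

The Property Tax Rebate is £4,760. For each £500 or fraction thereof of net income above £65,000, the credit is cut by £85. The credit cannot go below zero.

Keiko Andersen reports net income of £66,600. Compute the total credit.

£12,080

Renter's Relief Credit: 20% of the £1,700 excess over £64,900 is £340; credit = £5,150 − £340 = £4,810.
Energy Efficiency Rebate: £66,600 is below the £68,600 cutoff, so the full £2,850 applies.
Property Tax Rebate: income exceeds £65,000 by £1,600, which is 4 full-or-partial £500 increments; reduction = 4 × £85 = £340, leaving £4,420.
Total: £4,810 + £2,850 + £4,420 = £12,080.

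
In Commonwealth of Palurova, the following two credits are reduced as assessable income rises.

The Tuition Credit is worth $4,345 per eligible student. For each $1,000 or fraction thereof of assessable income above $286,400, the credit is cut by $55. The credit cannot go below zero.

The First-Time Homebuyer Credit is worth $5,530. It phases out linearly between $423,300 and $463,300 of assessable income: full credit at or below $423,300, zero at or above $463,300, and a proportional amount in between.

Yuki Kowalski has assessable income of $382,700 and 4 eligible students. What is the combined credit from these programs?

$17,575

Tuition Credit: base = 4 × $4,345 = $17,380. income exceeds $286,400 by $96,300, which is 97 full-or-partial $1,000 increments; reduction = 97 × $55 = $5,335, leaving $12,045.
First-Time Homebuyer Credit: $382,700 is at or below the $423,300 threshold, so the full $5,530 applies.
Total: $12,045 + $5,530 = $17,575.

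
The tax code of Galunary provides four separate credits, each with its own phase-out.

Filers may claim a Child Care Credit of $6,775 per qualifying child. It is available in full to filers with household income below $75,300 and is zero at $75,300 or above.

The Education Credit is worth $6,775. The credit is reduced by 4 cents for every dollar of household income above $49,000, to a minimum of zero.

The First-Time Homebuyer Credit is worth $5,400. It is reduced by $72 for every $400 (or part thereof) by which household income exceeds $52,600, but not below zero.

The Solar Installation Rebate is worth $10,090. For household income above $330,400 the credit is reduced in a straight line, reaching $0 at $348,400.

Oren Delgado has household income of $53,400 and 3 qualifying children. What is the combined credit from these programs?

Child Care Credit: base = 3 × $6,775 = $20,325. $53,400 is below the $75,300 cutoff, so the full $20,325 applies.
Education Credit: 4% of the $4,400 excess over $49,000 is $176; credit = $6,775 − $176 = $6,599.
First-Time Homebuyer Credit: income exceeds $52,600 by $800, which is 2 full-or-partial $400 increments; reduction = 2 × $72 = $144, leaving $5,256.
Solar Installation Rebate: $53,400 is at or below the $330,400 threshold, so the full $10,090 applies.
Total: $20,325 + $6,599 + $5,256 + $10,090 = $42,270.

$42,270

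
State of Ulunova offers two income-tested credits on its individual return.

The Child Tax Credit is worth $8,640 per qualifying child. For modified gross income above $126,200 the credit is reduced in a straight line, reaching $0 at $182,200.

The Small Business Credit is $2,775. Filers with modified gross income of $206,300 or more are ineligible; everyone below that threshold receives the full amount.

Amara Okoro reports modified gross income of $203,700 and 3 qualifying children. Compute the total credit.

$2,775

Child Tax Credit: base = 3 × $8,640 = $25,920. $203,700 is at or above $182,200, so the credit is $0.
Small Business Credit: $203,700 is below the $206,300 cutoff, so the full $2,775 applies.
Total: $0 + $2,775 = $2,775.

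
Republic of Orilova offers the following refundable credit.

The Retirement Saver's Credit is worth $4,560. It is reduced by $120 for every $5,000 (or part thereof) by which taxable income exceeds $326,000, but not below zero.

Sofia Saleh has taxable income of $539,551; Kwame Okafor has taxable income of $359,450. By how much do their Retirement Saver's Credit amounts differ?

Sofia ($539,551): Retirement Saver's Credit: income exceeds $326,000 by $213,551 → 43 increments × $120 = $5,160 ≥ base, so the credit is $0.
Kwame ($359,450): Retirement Saver's Credit: income exceeds $326,000 by $33,450, which is 7 full-or-partial $5,000 increments; reduction = 7 × $120 = $840, leaving $3,720.
Difference: |$0 − $3,720| = $3,720.

$3,720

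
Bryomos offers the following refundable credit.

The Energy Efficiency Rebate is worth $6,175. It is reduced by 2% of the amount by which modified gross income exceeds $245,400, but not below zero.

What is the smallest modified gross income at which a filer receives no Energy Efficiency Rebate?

The credit falls by 2% of each dollar above $245,400, so it reaches zero when the excess is $6,175 / 2% = $308,750: income = $245,400 + $308,750 = $554,150.

$554,150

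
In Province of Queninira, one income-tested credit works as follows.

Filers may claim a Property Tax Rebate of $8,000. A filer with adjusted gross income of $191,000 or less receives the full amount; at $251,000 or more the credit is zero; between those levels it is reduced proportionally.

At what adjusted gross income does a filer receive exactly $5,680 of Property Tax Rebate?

$5,680 is 5,680/8,000 of the full $8,000, so 2,320/8,000 of the $60,000 range has been used: income = $191,000 + $60,000 × 2,320/8,000 = $208,400.

$208,400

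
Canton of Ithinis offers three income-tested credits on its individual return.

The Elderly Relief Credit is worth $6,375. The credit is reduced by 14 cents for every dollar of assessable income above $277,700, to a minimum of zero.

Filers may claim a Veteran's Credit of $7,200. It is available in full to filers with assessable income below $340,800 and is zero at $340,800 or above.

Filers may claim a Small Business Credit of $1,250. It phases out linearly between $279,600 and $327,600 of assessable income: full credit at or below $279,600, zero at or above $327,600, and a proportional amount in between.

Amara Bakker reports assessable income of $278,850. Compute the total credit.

Elderly Relief Credit: 14% of the $1,150 excess over $277,700 is $161; credit = $6,375 − $161 = $6,214.
Veteran's Credit: $278,850 is below the $340,800 cutoff, so the full $7,200 applies.
Small Business Credit: $278,850 is at or below the $279,600 threshold, so the full $1,250 applies.
Total: $6,214 + $7,200 + $1,250 = $14,664.

$14,664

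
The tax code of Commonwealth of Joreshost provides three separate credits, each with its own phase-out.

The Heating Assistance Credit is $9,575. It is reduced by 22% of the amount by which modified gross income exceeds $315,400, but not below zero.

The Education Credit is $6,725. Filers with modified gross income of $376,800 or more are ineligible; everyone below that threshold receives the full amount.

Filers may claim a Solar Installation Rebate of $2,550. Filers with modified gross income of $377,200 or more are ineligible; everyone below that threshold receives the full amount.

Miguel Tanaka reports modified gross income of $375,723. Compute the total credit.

$9,275

Heating Assistance Credit: 22% of the $60,323 excess over $315,400 is $13,271.06 ≥ base, so the credit is $0.
Education Credit: $375,723 is below the $376,800 cutoff, so the full $6,725 applies.
Solar Installation Rebate: $375,723 is below the $377,200 cutoff, so the full $2,550 applies.
Total: $0 + $6,725 + $2,550 = $9,275.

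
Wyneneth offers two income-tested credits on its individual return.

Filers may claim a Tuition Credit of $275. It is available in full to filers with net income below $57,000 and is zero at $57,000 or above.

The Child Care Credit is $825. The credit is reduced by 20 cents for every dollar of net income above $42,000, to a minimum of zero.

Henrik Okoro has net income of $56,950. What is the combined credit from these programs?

$275

Tuition Credit: $56,950 is below the $57,000 cutoff, so the full $275 applies.
Child Care Credit: 20% of the $14,950 excess over $42,000 is $2,990 ≥ base, so the credit is $0.
Total: $275 + $0 = $275.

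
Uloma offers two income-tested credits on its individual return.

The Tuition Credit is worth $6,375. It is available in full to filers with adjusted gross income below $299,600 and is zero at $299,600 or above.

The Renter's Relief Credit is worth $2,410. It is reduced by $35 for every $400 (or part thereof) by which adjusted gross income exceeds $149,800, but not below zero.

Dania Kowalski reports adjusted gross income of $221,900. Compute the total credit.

Tuition Credit: $221,900 is below the $299,600 cutoff, so the full $6,375 applies.
Renter's Relief Credit: income exceeds $149,800 by $72,100 → 181 increments × $35 = $6,335 ≥ base, so the credit is $0.
Total: $6,375 + $0 = $6,375.

$6,375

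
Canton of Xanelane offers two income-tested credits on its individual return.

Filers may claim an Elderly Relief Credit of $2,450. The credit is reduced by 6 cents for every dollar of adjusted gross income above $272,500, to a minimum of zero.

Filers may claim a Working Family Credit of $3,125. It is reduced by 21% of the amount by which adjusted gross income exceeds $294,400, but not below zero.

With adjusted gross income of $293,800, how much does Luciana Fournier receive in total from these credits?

Elderly Relief Credit: 6% of the $21,300 excess over $272,500 is $1,278; credit = $2,450 − $1,278 = $1,172.
Working Family Credit: $293,800 is at or below the $294,400 threshold, so the full $3,125 applies.
Total: $1,172 + $3,125 = $4,297.

$4,297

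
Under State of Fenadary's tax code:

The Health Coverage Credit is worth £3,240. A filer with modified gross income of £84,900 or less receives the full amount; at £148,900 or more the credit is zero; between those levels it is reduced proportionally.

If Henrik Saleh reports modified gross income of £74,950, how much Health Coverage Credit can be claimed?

£3,240

Health Coverage Credit: £74,950 is at or below the £84,900 threshold, so the full £3,240 applies.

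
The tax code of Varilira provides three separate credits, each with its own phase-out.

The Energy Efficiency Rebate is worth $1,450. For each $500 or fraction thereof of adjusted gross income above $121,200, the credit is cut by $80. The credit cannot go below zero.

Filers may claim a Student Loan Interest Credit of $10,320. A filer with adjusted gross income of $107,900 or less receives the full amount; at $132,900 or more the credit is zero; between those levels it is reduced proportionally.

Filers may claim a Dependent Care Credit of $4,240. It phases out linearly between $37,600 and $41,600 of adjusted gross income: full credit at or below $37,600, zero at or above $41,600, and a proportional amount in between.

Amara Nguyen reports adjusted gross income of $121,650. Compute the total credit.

$6,014

Energy Efficiency Rebate: income exceeds $121,200 by $450, which is 1 full-or-partial $500 increment; reduction = 1 × $80 = $80, leaving $1,370.
Student Loan Interest Credit: $121,650 is $13,750 into a $25,000 phase-out range, leaving 11,250/25,000 of the credit: $10,320 × 11,250/25,000 = $4,644.
Dependent Care Credit: $121,650 is at or above $41,600, so the credit is $0.
Total: $1,370 + $4,644 + $0 = $6,014.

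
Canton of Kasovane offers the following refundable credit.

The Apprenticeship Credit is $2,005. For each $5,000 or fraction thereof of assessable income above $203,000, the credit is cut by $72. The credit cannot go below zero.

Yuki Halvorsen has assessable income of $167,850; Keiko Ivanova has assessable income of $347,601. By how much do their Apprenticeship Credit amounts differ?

Yuki ($167,850): Apprenticeship Credit: $167,850 is at or below the $203,000 threshold, so the full $2,005 applies.
Keiko ($347,601): Apprenticeship Credit: income exceeds $203,000 by $144,601 → 29 increments × $72 = $2,088 ≥ base, so the credit is $0.
Difference: |$2,005 − $0| = $2,005.

$2,005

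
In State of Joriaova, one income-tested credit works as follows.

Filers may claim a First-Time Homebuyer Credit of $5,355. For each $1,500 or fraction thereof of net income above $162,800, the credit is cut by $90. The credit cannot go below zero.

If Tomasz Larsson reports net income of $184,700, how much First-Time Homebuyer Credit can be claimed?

First-Time Homebuyer Credit: income exceeds $162,800 by $21,900, which is 15 full-or-partial $1,500 increments; reduction = 15 × $90 = $1,350, leaving $4,005.

$4,005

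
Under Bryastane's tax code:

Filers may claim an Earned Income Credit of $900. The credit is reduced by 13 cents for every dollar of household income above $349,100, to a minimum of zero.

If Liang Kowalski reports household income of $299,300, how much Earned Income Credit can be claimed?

Earned Income Credit: $299,300 is at or below the $349,100 threshold, so the full $900 applies.

$900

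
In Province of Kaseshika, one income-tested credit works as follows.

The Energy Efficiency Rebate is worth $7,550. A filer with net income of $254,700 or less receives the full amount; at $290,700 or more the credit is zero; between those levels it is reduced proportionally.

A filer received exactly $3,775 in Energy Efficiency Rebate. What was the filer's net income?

$3,775 is 3,775/7,550 of the full $7,550, so 3,775/7,550 of the $36,000 range has been used: income = $254,700 + $36,000 × 3,775/7,550 = $272,700.

$272,700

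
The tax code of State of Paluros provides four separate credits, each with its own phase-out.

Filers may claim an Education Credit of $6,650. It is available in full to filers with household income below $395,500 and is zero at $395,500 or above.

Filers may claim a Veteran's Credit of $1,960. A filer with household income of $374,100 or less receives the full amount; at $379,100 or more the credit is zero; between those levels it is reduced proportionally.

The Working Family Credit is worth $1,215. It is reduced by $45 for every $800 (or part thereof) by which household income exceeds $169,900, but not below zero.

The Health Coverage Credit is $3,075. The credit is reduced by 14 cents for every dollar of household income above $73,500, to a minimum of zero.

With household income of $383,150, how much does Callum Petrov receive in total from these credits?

$6,650

Education Credit: $383,150 is below the $395,500 cutoff, so the full $6,650 applies.
Veteran's Credit: $383,150 is at or above $379,100, so the credit is $0.
Working Family Credit: income exceeds $169,900 by $213,250 → 267 increments × $45 = $12,015 ≥ base, so the credit is $0.
Health Coverage Credit: 14% of the $309,650 excess over $73,500 is $43,351 ≥ base, so the credit is $0.
Total: $6,650 + $0 + $0 + $0 = $6,650.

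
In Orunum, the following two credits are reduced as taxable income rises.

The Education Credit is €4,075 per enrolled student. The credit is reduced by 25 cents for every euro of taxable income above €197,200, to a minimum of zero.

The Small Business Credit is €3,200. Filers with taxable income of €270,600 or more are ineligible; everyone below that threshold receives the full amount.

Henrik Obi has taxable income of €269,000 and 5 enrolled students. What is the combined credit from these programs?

€5,625

Education Credit: base = 5 × €4,075 = €20,375. 25% of the €71,800 excess over €197,200 is €17,950; credit = €20,375 − €17,950 = €2,425.
Small Business Credit: €269,000 is below the €270,600 cutoff, so the full €3,200 applies.
Total: €2,425 + €3,200 = €5,625.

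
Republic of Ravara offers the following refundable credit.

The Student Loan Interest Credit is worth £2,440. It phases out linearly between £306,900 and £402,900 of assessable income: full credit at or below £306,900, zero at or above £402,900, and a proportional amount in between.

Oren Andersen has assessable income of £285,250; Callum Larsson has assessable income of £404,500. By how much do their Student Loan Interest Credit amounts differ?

Oren (£285,250): Student Loan Interest Credit: £285,250 is at or below the £306,900 threshold, so the full £2,440 applies.
Callum (£404,500): Student Loan Interest Credit: £404,500 is at or above £402,900, so the credit is £0.
Difference: |£2,440 − £0| = £2,440.

£2,440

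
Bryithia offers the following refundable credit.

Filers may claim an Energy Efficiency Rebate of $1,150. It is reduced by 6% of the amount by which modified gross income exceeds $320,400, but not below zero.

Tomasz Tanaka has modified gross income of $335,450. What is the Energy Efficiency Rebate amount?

Energy Efficiency Rebate: 6% of the $15,050 excess over $320,400 is $903; credit = $1,150 − $903 = $247.

$247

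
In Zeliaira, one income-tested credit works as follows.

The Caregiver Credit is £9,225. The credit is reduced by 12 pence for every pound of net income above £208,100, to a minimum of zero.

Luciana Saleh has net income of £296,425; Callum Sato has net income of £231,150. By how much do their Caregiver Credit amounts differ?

Luciana (£296,425): Caregiver Credit: 12% of the £88,325 excess over £208,100 is £10,599 ≥ base, so the credit is £0.
Callum (£231,150): Caregiver Credit: 12% of the £23,050 excess over £208,100 is £2,766; credit = £9,225 − £2,766 = £6,459.
Difference: |£0 − £6,459| = £6,459.

£6,459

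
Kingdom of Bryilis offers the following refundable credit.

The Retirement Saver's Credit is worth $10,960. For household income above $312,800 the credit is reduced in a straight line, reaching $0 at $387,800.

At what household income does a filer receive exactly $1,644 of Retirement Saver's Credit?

$376,550

$1,644 is 1,644/10,960 of the full $10,960, so 9,316/10,960 of the $75,000 range has been used: income = $312,800 + $75,000 × 9,316/10,960 = $376,550.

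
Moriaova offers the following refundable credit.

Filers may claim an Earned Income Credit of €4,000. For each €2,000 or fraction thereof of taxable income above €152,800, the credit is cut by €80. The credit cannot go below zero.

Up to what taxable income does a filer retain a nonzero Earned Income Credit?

€250,800

After 49 increments the reduction is 49 × €80 = €3,920, leaving €80; one more increment wipes it out. Increment 49 ends at excess 49 × €2,000 = €98,000, so the highest qualifying income is €152,800 + €98,000 = €250,800.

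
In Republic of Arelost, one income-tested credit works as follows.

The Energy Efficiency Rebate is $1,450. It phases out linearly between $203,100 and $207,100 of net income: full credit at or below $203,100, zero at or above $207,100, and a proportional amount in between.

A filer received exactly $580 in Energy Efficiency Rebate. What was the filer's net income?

$580 is 580/1,450 of the full $1,450, so 870/1,450 of the $4,000 range has been used: income = $203,100 + $4,000 × 870/1,450 = $205,500.

$205,500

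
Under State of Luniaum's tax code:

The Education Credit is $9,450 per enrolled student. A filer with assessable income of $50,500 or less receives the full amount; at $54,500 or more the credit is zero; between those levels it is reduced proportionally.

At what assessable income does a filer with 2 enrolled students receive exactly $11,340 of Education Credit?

Full credit = 2 × $9,450 = $18,900.
$11,340 is 11,340/18,900 of the full $18,900, so 7,560/18,900 of the $4,000 range has been used: income = $50,500 + $4,000 × 7,560/18,900 = $52,100.

$52,100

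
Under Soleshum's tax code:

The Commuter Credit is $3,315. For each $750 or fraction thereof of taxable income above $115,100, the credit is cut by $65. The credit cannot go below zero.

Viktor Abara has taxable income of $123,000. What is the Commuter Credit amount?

Commuter Credit: income exceeds $115,100 by $7,900, which is 11 full-or-partial $750 increments; reduction = 11 × $65 = $715, leaving $2,600.

$2,600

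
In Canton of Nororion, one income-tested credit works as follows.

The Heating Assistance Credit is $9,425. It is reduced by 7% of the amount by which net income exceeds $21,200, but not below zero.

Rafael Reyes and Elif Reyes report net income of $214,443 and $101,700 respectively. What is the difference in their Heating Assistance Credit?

Rafael ($214,443): Heating Assistance Credit: 7% of the $193,243 excess over $21,200 is $13,527.01 ≥ base, so the credit is $0.
Elif ($101,700): Heating Assistance Credit: 7% of the $80,500 excess over $21,200 is $5,635; credit = $9,425 − $5,635 = $3,790.
Difference: |$0 − $3,790| = $3,790.

$3,790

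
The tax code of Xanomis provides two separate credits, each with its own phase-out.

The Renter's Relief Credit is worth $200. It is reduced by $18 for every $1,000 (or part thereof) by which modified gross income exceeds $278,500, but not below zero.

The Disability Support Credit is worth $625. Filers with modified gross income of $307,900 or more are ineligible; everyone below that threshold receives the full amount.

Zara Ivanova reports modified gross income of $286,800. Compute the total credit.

$663

Renter's Relief Credit: income exceeds $278,500 by $8,300, which is 9 full-or-partial $1,000 increments; reduction = 9 × $18 = $162, leaving $38.
Disability Support Credit: $286,800 is below the $307,900 cutoff, so the full $625 applies.
Total: $38 + $625 = $663.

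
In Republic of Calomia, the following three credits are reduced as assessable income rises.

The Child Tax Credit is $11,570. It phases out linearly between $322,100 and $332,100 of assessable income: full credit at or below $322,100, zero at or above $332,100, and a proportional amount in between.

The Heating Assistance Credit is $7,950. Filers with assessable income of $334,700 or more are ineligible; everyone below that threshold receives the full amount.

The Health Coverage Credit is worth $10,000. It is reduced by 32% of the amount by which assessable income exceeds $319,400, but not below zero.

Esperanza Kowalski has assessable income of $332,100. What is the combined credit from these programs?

$13,886

Child Tax Credit: $332,100 is at or above $332,100, so the credit is $0.
Heating Assistance Credit: $332,100 is below the $334,700 cutoff, so the full $7,950 applies.
Health Coverage Credit: 32% of the $12,700 excess over $319,400 is $4,064; credit = $10,000 − $4,064 = $5,936.
Total: $0 + $7,950 + $5,936 = $13,886.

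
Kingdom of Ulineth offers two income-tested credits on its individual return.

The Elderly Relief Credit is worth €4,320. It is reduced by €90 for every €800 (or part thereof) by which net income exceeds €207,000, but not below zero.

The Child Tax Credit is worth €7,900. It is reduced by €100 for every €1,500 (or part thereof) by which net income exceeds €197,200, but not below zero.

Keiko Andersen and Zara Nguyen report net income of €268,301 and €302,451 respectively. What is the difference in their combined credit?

€2,300

Keiko (€268,301): Elderly Relief Credit: income exceeds €207,000 by €61,301 → 77 increments × €90 = €6,930 ≥ base, so the credit is €0. Child Tax Credit: income exceeds €197,200 by €71,101, which is 48 full-or-partial €1,500 increments; reduction = 48 × €100 = €4,800, leaving €3,100. total €0 + €3,100 = €3,100
Zara (€302,451): Elderly Relief Credit: income exceeds €207,000 by €95,451 → 120 increments × €90 = €10,800 ≥ base, so the credit is €0. Child Tax Credit: income exceeds €197,200 by €105,251, which is 71 full-or-partial €1,500 increments; reduction = 71 × €100 = €7,100, leaving €800. total €0 + €800 = €800
Difference: |€3,100 − €800| = €2,300.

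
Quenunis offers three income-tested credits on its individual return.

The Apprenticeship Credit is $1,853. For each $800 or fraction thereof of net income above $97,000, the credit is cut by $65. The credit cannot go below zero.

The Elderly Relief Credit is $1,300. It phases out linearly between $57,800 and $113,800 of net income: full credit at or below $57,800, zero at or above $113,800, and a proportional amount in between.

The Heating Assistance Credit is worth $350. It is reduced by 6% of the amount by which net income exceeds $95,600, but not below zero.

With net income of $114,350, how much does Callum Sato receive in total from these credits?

$423

Apprenticeship Credit: income exceeds $97,000 by $17,350, which is 22 full-or-partial $800 increments; reduction = 22 × $65 = $1,430, leaving $423.
Elderly Relief Credit: $114,350 is at or above $113,800, so the credit is $0.
Heating Assistance Credit: 6% of the $18,750 excess over $95,600 is $1,125 ≥ base, so the credit is $0.
Total: $423 + $0 + $0 = $423.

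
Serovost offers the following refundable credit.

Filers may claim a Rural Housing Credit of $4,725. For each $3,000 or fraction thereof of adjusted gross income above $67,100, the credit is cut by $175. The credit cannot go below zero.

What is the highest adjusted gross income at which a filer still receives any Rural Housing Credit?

$145,100

After 26 increments the reduction is 26 × $175 = $4,550, leaving $175; one more increment wipes it out. Increment 26 ends at excess 26 × $3,000 = $78,000, so the highest qualifying income is $67,100 + $78,000 = $145,100.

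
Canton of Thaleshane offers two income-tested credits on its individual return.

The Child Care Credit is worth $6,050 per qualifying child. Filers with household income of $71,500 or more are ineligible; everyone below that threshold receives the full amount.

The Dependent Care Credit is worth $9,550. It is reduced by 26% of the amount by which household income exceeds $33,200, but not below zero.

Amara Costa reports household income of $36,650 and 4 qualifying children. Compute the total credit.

Child Care Credit: base = 4 × $6,050 = $24,200. $36,650 is below the $71,500 cutoff, so the full $24,200 applies.
Dependent Care Credit: 26% of the $3,450 excess over $33,200 is $897; credit = $9,550 − $897 = $8,653.
Total: $24,200 + $8,653 = $32,853.

$32,853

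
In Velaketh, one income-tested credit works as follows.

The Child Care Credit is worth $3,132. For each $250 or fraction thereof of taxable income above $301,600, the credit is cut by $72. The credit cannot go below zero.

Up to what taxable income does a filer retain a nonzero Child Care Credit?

After 43 increments the reduction is 43 × $72 = $3,096, leaving $36; one more increment wipes it out. Increment 43 ends at excess 43 × $250 = $10,750, so the highest qualifying income is $301,600 + $10,750 = $312,350.

$312,350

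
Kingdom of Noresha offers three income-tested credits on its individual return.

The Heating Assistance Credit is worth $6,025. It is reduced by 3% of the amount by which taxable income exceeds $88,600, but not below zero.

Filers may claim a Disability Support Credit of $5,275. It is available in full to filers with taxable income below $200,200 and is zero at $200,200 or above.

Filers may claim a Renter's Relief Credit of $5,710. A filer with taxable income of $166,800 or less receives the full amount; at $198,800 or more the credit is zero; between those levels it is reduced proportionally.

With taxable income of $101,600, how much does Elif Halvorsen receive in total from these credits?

$16,620

Heating Assistance Credit: 3% of the $13,000 excess over $88,600 is $390; credit = $6,025 − $390 = $5,635.
Disability Support Credit: $101,600 is below the $200,200 cutoff, so the full $5,275 applies.
Renter's Relief Credit: $101,600 is at or below the $166,800 threshold, so the full $5,710 applies.
Total: $5,635 + $5,275 + $5,710 = $16,620.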